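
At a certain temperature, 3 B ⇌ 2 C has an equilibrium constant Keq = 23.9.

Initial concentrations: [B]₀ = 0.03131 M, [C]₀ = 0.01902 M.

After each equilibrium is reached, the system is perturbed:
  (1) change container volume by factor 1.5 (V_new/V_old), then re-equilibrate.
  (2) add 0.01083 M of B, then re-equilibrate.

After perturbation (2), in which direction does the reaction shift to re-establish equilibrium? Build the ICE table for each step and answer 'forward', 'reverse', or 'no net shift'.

Direction: forward

Q₀ = 11.79 vs Keq = 23.9 ⇒ Q<K, forward
Step 1:
                    B           C
  I           0.03131     0.01902
  C         -0.004201    0.002801
  E           0.02711     0.02182
  solve Keq expr → x = 0.0014; check Q = 23.9
Then change container volume by factor 1.5 (V_new/V_old).
Step 2:
                    B           C
  I           0.01807     0.01455
  C          0.001595   -0.001063
  E           0.01967     0.01348
  solve Keq expr → x = -5.3157e-04; check Q = 23.9
Then add 0.01083 M of B.
Step 3:
                    B           C
  I            0.0305     0.01348
  C         -0.006698    0.004465
  E            0.0238     0.01795
  solve Keq expr → x = 0.002233; check Q = 23.9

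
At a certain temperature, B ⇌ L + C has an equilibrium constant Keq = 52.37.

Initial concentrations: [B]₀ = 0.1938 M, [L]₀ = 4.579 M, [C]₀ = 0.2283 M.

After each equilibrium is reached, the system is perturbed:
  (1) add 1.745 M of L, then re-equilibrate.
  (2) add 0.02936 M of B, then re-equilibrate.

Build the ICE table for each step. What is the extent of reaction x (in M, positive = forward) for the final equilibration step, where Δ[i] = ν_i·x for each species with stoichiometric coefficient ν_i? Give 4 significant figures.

x = 0.02595 M

Q₀ = 5.394 vs Keq = 52.37 ⇒ Q<K, forward
Step 1:
                   B          L          C
  init        0.1938      4.579     0.2283
  Δ          -0.1588     0.1588     0.1588
  eq         0.03502      4.738     0.3871
  solve Keq expr → x = 0.1588; check Q = 52.37
Then add 1.745 M of L.
Step 2:
                   B          L          C
  init       0.03502      6.483     0.3871
  Δ           0.0114    -0.0114    -0.0114
  eq         0.04642      6.471     0.3757
  solve Keq expr → x = -0.0114; check Q = 52.37
Then add 0.02936 M of B.
Step 3:
                   B          L          C
  init       0.07578      6.471     0.3757
  Δ         -0.02595    0.02595    0.02595
  eq         0.04983      6.497     0.4016
  solve Keq expr → x = 0.02595; check Q = 52.37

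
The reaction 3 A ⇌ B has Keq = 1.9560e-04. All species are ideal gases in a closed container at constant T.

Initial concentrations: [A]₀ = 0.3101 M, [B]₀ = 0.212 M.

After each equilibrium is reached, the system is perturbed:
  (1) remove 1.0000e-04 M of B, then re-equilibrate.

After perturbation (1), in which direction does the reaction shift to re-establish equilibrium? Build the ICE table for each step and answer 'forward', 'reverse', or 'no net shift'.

Q₀ = 7.109 vs Keq = 1.9560e-04 ⇒ Q>K, reverse
Step 1:
                  A         B
  init       0.3101     0.212
  Δ          0.6355   -0.2118
  eq         0.9456 1.6539e-04
  solve Keq expr → x = -0.2118; check Q = 1.9560e-04
Then remove 1.0000e-04 M of B.
Step 2:
                  A         B
  init       0.9456 6.5385e-05
  Δ       -2.9953e-04 9.9843e-05
  eq         0.9453 1.6523e-04
  solve Keq expr → x = 9.9843e-05; check Q = 1.9560e-04

Direction: forward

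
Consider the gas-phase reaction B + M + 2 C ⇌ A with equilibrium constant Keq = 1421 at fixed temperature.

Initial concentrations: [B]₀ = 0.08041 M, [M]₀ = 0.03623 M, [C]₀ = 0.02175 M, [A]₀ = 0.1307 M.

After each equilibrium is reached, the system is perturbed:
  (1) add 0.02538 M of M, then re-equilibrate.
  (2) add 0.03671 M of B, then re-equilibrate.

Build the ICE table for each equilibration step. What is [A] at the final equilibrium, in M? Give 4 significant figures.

Q₀ = 9.4837e+04 vs Keq = 1421 ⇒ Q>K, reverse
Step 1:
                  B         M         C         A
  init      0.08041   0.03623   0.02175    0.1307
  Δ         0.03465   0.03465   0.06929  -0.03465
  eq         0.1151   0.07088   0.09104   0.09605
  solve Keq expr → x = -0.03465; check Q = 1421
Then add 0.02538 M of M.
Step 2:
                  B         M         C         A
  init       0.1151   0.09626   0.09104   0.09605
  Δ       -0.004045 -0.004045  -0.00809  0.004045
  eq          0.111   0.09221   0.08295    0.1001
  solve Keq expr → x = 0.004045; check Q = 1421
Then add 0.03671 M of B.
Step 3:
                  B         M         C         A
  init       0.1477   0.09221   0.08295    0.1001
  Δ       -0.003653 -0.003653 -0.007306  0.003653
  eq         0.1441   0.08856   0.07565    0.1038
  solve Keq expr → x = 0.003653; check Q = 1421

[A]_eq = 0.1038 M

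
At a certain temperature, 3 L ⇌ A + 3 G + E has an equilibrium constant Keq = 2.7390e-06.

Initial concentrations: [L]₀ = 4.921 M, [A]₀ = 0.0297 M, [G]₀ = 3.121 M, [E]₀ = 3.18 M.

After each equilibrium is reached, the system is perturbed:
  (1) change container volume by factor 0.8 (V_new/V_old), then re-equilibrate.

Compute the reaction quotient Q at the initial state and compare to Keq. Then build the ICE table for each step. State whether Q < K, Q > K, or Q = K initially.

Q₀ = 0.02409; Q > K (proceeds reverse)

Q₀ = 0.02409 vs Keq = 2.7390e-06 ⇒ Q>K, reverse
Step 1:
                   L          A          G          E
  Initial      4.921     0.0297      3.121       3.18
  Change     0.08909    -0.0297   -0.08909    -0.0297
  Equil         5.01 3.9231e-06      3.032       3.15
  solve Keq expr → x = -0.0297; check Q = 2.7390e-06
Then change container volume by factor 0.8 (V_new/V_old).
Step 2:
                   L          A          G          E
  Initial      6.263 4.9038e-06       3.79      3.938
  Change  5.2961e-06 -1.7654e-06 -5.2961e-06 -1.7654e-06
  Equil        6.263 3.1385e-06       3.79      3.938
  solve Keq expr → x = -1.7654e-06; check Q = 2.7390e-06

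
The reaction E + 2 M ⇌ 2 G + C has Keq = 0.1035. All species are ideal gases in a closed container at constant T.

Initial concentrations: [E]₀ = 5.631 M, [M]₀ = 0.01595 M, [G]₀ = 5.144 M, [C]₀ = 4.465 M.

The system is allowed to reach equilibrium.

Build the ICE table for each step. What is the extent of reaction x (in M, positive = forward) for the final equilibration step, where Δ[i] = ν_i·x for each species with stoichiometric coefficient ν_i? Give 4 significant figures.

x = -1.687 M

Q₀ = 8.2474e+04 vs Keq = 0.1035 ⇒ Q>K, reverse
Step 1:
                   E          M          G          C
  I            5.631    0.01595      5.144      4.465
  C            1.687      3.374     -3.374     -1.687
  E            7.318       3.39       1.77      2.778
  solve Keq expr → x = -1.687; check Q = 0.1035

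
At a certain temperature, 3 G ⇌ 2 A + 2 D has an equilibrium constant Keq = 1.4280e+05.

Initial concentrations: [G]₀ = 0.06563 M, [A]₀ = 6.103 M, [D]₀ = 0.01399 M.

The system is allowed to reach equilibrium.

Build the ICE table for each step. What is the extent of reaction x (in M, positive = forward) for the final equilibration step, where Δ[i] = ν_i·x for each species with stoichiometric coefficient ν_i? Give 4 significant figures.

Q₀ = 25.79 vs Keq = 1.4280e+05 ⇒ Q<K, forward
Step 1:
                  G         A         D
  I         0.06563     6.103   0.01399
  C        -0.05671   0.03781   0.03781
  E        0.008915     6.141    0.0518
  solve Keq expr → x = 0.0189; check Q = 1.4280e+05

x = 0.0189 M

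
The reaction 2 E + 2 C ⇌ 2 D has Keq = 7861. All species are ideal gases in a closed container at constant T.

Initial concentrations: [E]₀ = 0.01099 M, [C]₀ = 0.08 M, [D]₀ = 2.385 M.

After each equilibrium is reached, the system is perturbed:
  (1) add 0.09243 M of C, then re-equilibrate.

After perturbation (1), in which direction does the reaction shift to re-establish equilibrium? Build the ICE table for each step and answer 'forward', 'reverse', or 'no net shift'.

Direction: forward

Q₀ = 7.3587e+06 vs Keq = 7861 ⇒ Q>K, reverse
Step 1:
                   E          C          D
  Initial    0.01099       0.08      2.385
  Change      0.1181     0.1181    -0.1181
  Equil       0.1291     0.1981      2.267
  solve Keq expr → x = -0.05904; check Q = 7861
Then add 0.09243 M of C.
Step 2:
                   E          C          D
  Initial     0.1291     0.2905      2.267
  Change    -0.02974   -0.02974    0.02974
  Equil      0.09933     0.2608      2.297
  solve Keq expr → x = 0.01487; check Q = 7861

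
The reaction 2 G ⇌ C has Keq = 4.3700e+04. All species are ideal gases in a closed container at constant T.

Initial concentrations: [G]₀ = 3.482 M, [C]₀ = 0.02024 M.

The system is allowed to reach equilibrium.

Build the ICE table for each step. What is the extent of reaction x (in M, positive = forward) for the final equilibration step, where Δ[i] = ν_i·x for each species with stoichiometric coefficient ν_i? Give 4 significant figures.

x = 1.738 M

Q₀ = 0.001669 vs Keq = 4.3700e+04 ⇒ Q<K, forward
Step 1:
                  G         C
  I           3.482   0.02024
  C          -3.476     1.738
  E        0.006343     1.758
  solve Keq expr → x = 1.738; check Q = 4.3700e+04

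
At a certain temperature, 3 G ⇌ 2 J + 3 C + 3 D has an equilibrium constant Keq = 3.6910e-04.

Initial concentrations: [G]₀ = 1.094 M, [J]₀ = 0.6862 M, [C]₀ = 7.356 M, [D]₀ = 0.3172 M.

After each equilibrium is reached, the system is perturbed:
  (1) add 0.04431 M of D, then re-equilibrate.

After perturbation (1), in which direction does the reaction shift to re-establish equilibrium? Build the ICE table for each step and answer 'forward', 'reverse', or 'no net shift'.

Direction: reverse

Q₀ = 4.569 vs Keq = 3.6910e-04 ⇒ Q>K, reverse
Step 1:
                  G         J         C         D
  I           1.094    0.6862     7.356    0.3172
  C          0.2945   -0.1963   -0.2945   -0.2945
  E           1.389    0.4899     7.061    0.0227
  solve Keq expr → x = -0.09817; check Q = 3.6910e-04
Then add 0.04431 M of D.
Step 2:
                  G         J         C         D
  I           1.389    0.4899     7.061   0.06701
  C         0.04252  -0.02835  -0.04252  -0.04252
  E           1.431    0.4615     7.019   0.02449
  solve Keq expr → x = -0.01417; check Q = 3.6910e-04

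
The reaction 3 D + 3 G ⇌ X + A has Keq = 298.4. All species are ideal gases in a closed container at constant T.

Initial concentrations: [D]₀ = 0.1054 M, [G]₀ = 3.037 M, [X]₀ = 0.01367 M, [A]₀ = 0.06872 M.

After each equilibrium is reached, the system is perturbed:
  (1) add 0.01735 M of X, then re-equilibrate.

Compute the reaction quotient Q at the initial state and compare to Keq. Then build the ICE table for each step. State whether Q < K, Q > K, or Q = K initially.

Q₀ = 0.02864 vs Keq = 298.4 ⇒ Q<K, forward
Step 1:
                    D           G           X           A
  I            0.1054       3.037     0.01367     0.06872
  C          -0.09691    -0.09691      0.0323      0.0323
  E          0.008492        2.94     0.04597       0.101
  solve Keq expr → x = 0.0323; check Q = 298.4
Then add 0.01735 M of X.
Step 2:
                    D           G           X           A
  I          0.008492        2.94     0.06332       0.101
  C        9.2847e-04  9.2847e-04 -3.0949e-04 -3.0949e-04
  E          0.009421       2.941     0.06301      0.1007
  solve Keq expr → x = -3.0949e-04; check Q = 298.4

Q₀ = 0.02864; Q < K (proceeds forward)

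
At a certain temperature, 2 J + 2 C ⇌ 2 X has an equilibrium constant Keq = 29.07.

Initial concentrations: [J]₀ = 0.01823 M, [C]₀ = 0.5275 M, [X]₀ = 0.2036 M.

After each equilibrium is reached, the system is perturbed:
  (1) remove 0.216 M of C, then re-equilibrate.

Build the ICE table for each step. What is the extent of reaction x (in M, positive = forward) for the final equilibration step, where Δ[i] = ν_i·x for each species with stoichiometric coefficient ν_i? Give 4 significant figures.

Q₀ = 448.3 vs Keq = 29.07 ⇒ Q>K, reverse
Step 1:
                  J         C         X
  init      0.01823    0.5275    0.2036
  Δ         0.03665   0.03665  -0.03665
  eq        0.05488    0.5642    0.1669
  solve Keq expr → x = -0.01833; check Q = 29.07
Then remove 0.216 M of C.
Step 2:
                  J         C         X
  init      0.05488    0.3482    0.1669
  Δ          0.0195    0.0195   -0.0195
  eq        0.07438    0.3677    0.1474
  solve Keq expr → x = -0.009749; check Q = 29.07

x = -0.009749 M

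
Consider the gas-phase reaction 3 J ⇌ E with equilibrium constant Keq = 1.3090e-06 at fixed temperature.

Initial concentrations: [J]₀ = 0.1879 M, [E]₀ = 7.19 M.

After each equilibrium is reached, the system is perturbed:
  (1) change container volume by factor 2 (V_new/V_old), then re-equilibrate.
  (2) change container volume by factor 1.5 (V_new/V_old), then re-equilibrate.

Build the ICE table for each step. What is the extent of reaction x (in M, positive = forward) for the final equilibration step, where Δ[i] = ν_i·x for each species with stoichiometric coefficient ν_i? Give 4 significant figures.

x = -6.2296e-04 M

Q₀ = 1084 vs Keq = 1.3090e-06 ⇒ Q>K, reverse
Step 1:
                   J          E
  I           0.1879       7.19
  C            21.53     -7.177
  E            21.72    0.01341
  solve Keq expr → x = -7.177; check Q = 1.3090e-06
Then change container volume by factor 2 (V_new/V_old).
Step 2:
                   J          E
  I            10.86   0.006704
  C          0.01506  -0.005021
  E            10.87   0.001683
  solve Keq expr → x = -0.005021; check Q = 1.3090e-06
Then change container volume by factor 1.5 (V_new/V_old).
Step 3:
                   J          E
  I            7.249   0.001122
  C         0.001869 -6.2296e-04
  E            7.251 4.9907e-04
  solve Keq expr → x = -6.2296e-04; check Q = 1.3090e-06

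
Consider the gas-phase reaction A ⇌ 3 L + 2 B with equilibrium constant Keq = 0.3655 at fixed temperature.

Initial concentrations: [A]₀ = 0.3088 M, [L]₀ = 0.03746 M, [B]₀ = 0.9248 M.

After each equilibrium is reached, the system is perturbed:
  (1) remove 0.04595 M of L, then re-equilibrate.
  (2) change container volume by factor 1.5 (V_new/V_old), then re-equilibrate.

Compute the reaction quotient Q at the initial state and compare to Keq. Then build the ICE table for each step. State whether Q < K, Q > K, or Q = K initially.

Q₀ = 1.4559e-04; Q < K (proceeds forward)

Q₀ = 1.4559e-04 vs Keq = 0.3655 ⇒ Q<K, forward
Step 1:
                    A           L           B
  Initial      0.3088     0.03746      0.9248
  Change      -0.1134      0.3402      0.2268
  Equil        0.1954      0.3776       1.152
  solve Keq expr → x = 0.1134; check Q = 0.3655
Then remove 0.04595 M of L.
Step 2:
                    A           L           B
  Initial      0.1954      0.3317       1.152
  Change     -0.01127      0.0338     0.02253
  Equil        0.1841      0.3655       1.174
  solve Keq expr → x = 0.01127; check Q = 0.3655
Then change container volume by factor 1.5 (V_new/V_old).
Step 3:
                    A           L           B
  Initial      0.1228      0.2437      0.7827
  Change     -0.03595      0.1079     0.07191
  Equil       0.08681      0.3515      0.8547
  solve Keq expr → x = 0.03595; check Q = 0.3655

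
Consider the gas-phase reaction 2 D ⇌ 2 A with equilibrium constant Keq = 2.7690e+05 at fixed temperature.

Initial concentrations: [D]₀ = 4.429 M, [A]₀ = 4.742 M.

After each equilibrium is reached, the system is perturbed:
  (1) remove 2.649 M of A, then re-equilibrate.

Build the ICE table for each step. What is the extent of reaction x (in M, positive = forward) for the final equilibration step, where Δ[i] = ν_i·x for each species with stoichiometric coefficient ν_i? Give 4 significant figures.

Q₀ = 1.146 vs Keq = 2.7690e+05 ⇒ Q<K, forward
Step 1:
                    D           A
  I             4.429       4.742
  C            -4.412       4.412
  E            0.0174       9.154
  solve Keq expr → x = 2.206; check Q = 2.7690e+05
Then remove 2.649 M of A.
Step 2:
                    D           A
  I            0.0174       6.505
  C         -0.005025    0.005025
  E           0.01237        6.51
  solve Keq expr → x = 0.002512; check Q = 2.7690e+05

x = 0.002512 M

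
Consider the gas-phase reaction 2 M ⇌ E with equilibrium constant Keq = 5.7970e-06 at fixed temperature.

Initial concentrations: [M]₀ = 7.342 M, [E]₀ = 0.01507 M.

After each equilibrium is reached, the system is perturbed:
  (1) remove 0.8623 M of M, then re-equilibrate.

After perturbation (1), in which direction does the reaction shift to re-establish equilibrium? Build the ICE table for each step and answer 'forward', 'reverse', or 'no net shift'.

Q₀ = 2.7957e-04 vs Keq = 5.7970e-06 ⇒ Q>K, reverse
Step 1:
                  M         E
  Initial     7.342   0.01507
  Change    0.02951  -0.01475
  Equil       7.372 3.1500e-04
  solve Keq expr → x = -0.01475; check Q = 5.7970e-06
Then remove 0.8623 M of M.
Step 2:
                  M         E
  Initial     6.509 3.1500e-04
  Change  1.3875e-04 -6.9376e-05
  Equil       6.509 2.4563e-04
  solve Keq expr → x = -6.9376e-05; check Q = 5.7970e-06

Direction: reverse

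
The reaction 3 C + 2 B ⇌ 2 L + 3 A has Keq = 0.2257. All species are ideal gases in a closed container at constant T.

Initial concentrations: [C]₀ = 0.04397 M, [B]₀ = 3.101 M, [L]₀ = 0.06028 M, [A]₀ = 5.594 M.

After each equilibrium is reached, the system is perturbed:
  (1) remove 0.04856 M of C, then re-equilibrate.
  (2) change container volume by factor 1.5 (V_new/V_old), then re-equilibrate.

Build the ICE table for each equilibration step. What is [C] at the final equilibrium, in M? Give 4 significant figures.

Q₀ = 778.1 vs Keq = 0.2257 ⇒ Q>K, reverse
Step 1:
                    C           B           L           A
  I           0.04397       3.101     0.06028       5.594
  C           0.08259     0.05506    -0.05506    -0.08259
  E            0.1266       3.156    0.005218       5.511
  solve Keq expr → x = -0.02753; check Q = 0.2257
Then remove 0.04856 M of C.
Step 2:
                    C           B           L           A
  I             0.078       3.156    0.005218       5.511
  C          0.003756    0.002504   -0.002504   -0.003756
  E           0.08176       3.159    0.002714       5.508
  solve Keq expr → x = -0.001252; check Q = 0.2257
Then change container volume by factor 1.5 (V_new/V_old).
Step 3:
                    C           B           L           A
  I           0.05451       2.106    0.001809       3.672
  C                 0           0           0           0
  E           0.05451       2.106    0.001809       3.672
  solve Keq expr → x = 0; check Q = 0.2257

[C]_eq = 0.05451 M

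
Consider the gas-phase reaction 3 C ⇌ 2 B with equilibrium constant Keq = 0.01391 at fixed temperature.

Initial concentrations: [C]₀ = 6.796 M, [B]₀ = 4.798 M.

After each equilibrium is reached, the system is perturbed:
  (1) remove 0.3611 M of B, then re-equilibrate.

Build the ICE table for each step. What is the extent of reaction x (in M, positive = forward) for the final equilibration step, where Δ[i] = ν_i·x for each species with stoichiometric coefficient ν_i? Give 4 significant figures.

Q₀ = 0.07334 vs Keq = 0.01391 ⇒ Q>K, reverse
Step 1:
                  C         B
  init        6.796     4.798
  Δ           2.324     -1.55
  eq           9.12     3.248
  solve Keq expr → x = -0.7748; check Q = 0.01391
Then remove 0.3611 M of B.
Step 2:
                  C         B
  init         9.12     2.887
  Δ         -0.3018    0.2012
  eq          8.819     3.089
  solve Keq expr → x = 0.1006; check Q = 0.01391

x = 0.1006 M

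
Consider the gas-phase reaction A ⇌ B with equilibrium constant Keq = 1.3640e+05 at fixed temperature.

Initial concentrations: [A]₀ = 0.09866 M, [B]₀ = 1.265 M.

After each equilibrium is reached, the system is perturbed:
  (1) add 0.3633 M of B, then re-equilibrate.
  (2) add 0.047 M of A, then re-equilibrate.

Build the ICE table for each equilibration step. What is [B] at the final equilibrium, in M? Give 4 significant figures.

[B]_eq = 1.774 M

Q₀ = 12.82 vs Keq = 1.3640e+05 ⇒ Q<K, forward
Step 1:
                    A           B
  I           0.09866       1.265
  C          -0.09865     0.09865
  E        9.9974e-06       1.364
  solve Keq expr → x = 0.09865; check Q = 1.3640e+05
Then add 0.3633 M of B.
Step 2:
                    A           B
  I        9.9974e-06       1.727
  C        2.6635e-06 -2.6635e-06
  E        1.2661e-05       1.727
  solve Keq expr → x = -2.6635e-06; check Q = 1.3640e+05
Then add 0.047 M of A.
Step 3:
                    A           B
  I           0.04701       1.727
  C            -0.047       0.047
  E        1.3005e-05       1.774
  solve Keq expr → x = 0.047; check Q = 1.3640e+05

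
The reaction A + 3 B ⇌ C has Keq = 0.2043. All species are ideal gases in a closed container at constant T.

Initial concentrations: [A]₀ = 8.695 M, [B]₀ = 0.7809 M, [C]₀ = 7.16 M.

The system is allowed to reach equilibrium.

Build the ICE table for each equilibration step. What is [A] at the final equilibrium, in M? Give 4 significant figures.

Q₀ = 1.729 vs Keq = 0.2043 ⇒ Q>K, reverse
Step 1:
                   A          B          C
  I            8.695     0.7809       7.16
  C           0.2586     0.7759    -0.2586
  E            8.954      1.557      6.901
  solve Keq expr → x = -0.2586; check Q = 0.2043

[A]_eq = 8.954 M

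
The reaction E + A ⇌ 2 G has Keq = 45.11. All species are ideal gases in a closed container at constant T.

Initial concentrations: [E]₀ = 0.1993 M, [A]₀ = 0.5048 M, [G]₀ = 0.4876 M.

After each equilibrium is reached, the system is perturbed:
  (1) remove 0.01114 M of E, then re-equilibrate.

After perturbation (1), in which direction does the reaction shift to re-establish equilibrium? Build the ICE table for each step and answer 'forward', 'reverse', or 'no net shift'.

Q₀ = 2.363 vs Keq = 45.11 ⇒ Q<K, forward
Step 1:
                   E          A          G
  I           0.1993     0.5048     0.4876
  C           -0.158     -0.158      0.316
  E          0.04128     0.3468     0.8036
  solve Keq expr → x = 0.158; check Q = 45.11
Then remove 0.01114 M of E.
Step 2:
                   E          A          G
  I          0.03014     0.3468     0.8036
  C         0.008474   0.008474   -0.01695
  E          0.03862     0.3553     0.7867
  solve Keq expr → x = -0.008474; check Q = 45.11

Direction: reverse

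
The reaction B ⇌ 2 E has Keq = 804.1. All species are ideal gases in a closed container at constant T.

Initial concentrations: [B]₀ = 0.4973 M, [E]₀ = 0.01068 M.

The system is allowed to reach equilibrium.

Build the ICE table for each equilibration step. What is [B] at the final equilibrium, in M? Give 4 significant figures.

[B]_eq = 0.001251 M

Q₀ = 2.2936e-04 vs Keq = 804.1 ⇒ Q<K, forward
Step 1:
                    B           E
  I            0.4973     0.01068
  C            -0.496      0.9921
  E          0.001251       1.003
  solve Keq expr → x = 0.496; check Q = 804.1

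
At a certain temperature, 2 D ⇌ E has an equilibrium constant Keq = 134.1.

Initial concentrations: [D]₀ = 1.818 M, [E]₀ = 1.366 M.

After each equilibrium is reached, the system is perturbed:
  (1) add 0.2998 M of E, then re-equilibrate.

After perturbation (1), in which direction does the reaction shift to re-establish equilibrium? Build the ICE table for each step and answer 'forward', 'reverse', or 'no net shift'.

Q₀ = 0.4133 vs Keq = 134.1 ⇒ Q<K, forward
Step 1:
                    D           E
  I             1.818       1.366
  C             -1.69      0.8448
  E            0.1284       2.211
  solve Keq expr → x = 0.8448; check Q = 134.1
Then add 0.2998 M of E.
Step 2:
                    D           E
  I            0.1284       2.511
  C          0.008316   -0.004158
  E            0.1367       2.506
  solve Keq expr → x = -0.004158; check Q = 134.1

Direction: reverse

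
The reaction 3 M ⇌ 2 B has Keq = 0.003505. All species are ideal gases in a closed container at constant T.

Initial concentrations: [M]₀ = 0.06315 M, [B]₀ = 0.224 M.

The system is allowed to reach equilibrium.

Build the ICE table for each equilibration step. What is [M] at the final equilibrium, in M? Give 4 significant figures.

Q₀ = 199.2 vs Keq = 0.003505 ⇒ Q>K, reverse
Step 1:
                  M         B
  init      0.06315     0.224
  Δ          0.3153   -0.2102
  eq         0.3785   0.01378
  solve Keq expr → x = -0.1051; check Q = 0.003505

[M]_eq = 0.3785 M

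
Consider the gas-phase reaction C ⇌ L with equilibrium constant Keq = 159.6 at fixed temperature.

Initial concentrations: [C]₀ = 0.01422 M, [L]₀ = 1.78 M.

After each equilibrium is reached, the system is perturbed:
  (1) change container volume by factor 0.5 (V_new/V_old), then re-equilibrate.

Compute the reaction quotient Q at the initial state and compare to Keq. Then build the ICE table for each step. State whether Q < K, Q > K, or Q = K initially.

Q₀ = 125.2 vs Keq = 159.6 ⇒ Q<K, forward
Step 1:
                   C          L
  I          0.01422       1.78
  C        -0.003048   0.003048
  E          0.01117      1.783
  solve Keq expr → x = 0.003048; check Q = 159.6
Then change container volume by factor 0.5 (V_new/V_old).
Step 2:
                   C          L
  I          0.02234      3.566
  C                0          0
  E          0.02234      3.566
  solve Keq expr → x = 0; check Q = 159.6

Q₀ = 125.2; Q < K (proceeds forward)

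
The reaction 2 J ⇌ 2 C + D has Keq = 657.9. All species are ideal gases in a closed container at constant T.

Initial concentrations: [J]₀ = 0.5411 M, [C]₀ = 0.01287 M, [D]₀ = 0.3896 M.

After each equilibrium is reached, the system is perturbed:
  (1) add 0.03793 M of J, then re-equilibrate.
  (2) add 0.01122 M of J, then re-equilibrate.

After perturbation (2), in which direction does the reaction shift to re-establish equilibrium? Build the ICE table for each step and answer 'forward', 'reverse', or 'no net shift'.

Direction: forward

Q₀ = 2.2040e-04 vs Keq = 657.9 ⇒ Q<K, forward
Step 1:
                    J           C           D
  Initial      0.5411     0.01287      0.3896
  Change      -0.5242      0.5242      0.2621
  Equil        0.0169      0.5371      0.6517
  solve Keq expr → x = 0.2621; check Q = 657.9
Then add 0.03793 M of J.
Step 2:
                    J           C           D
  Initial     0.05483      0.5371      0.6517
  Change     -0.03653     0.03653     0.01826
  Equil        0.0183      0.5736        0.67
  solve Keq expr → x = 0.01826; check Q = 657.9
Then add 0.01122 M of J.
Step 3:
                    J           C           D
  Initial     0.02952      0.5736        0.67
  Change      -0.0108      0.0108      0.0054
  Equil       0.01872      0.5844      0.6754
  solve Keq expr → x = 0.0054; check Q = 657.9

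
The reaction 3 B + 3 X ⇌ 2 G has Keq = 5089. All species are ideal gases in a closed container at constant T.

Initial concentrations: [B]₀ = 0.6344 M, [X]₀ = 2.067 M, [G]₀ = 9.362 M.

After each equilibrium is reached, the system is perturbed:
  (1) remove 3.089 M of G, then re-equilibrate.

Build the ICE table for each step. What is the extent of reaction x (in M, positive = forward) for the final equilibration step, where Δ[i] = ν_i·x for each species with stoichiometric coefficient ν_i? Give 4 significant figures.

Q₀ = 38.87 vs Keq = 5089 ⇒ Q<K, forward
Step 1:
                    B           X           G
  init         0.6344       2.067       9.362
  Δ           -0.4692     -0.4692      0.3128
  eq           0.1652       1.598       9.675
  solve Keq expr → x = 0.1564; check Q = 5089
Then remove 3.089 M of G.
Step 2:
                    B           X           G
  init         0.1652       1.598       6.586
  Δ          -0.03426    -0.03426     0.02284
  eq           0.1309       1.564       6.609
  solve Keq expr → x = 0.01142; check Q = 5089

x = 0.01142 M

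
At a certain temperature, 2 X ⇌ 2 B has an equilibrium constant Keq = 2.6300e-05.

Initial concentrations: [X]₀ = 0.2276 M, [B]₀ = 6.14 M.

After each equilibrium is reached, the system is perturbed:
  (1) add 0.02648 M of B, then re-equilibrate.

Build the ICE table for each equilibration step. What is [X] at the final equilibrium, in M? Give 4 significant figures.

[X]_eq = 6.361 M

Q₀ = 727.8 vs Keq = 2.6300e-05 ⇒ Q>K, reverse
Step 1:
                  X         B
  Initial    0.2276      6.14
  Change      6.108    -6.108
  Equil       6.335   0.03249
  solve Keq expr → x = -3.054; check Q = 2.6300e-05
Then add 0.02648 M of B.
Step 2:
                  X         B
  Initial     6.335   0.05897
  Change    0.02634  -0.02634
  Equil       6.361   0.03262
  solve Keq expr → x = -0.01317; check Q = 2.6300e-05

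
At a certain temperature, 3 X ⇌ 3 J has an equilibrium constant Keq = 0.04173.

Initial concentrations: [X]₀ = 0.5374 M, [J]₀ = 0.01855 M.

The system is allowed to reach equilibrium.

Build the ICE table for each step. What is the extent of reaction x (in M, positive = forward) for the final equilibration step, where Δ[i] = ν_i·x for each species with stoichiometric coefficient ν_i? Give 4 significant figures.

Q₀ = 4.1128e-05 vs Keq = 0.04173 ⇒ Q<K, forward
Step 1:
                    X           J
  I            0.5374     0.01855
  C           -0.1246      0.1246
  E            0.4128      0.1432
  solve Keq expr → x = 0.04154; check Q = 0.04173

x = 0.04154 M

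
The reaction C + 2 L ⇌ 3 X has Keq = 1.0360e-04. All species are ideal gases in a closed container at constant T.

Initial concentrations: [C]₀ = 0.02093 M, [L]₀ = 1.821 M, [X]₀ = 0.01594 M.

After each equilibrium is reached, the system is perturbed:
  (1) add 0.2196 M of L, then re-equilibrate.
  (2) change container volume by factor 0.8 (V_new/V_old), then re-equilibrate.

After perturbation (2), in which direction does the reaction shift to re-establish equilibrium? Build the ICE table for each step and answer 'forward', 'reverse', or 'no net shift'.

Q₀ = 5.8355e-05 vs Keq = 1.0360e-04 ⇒ Q<K, forward
Step 1:
                  C         L         X
  init      0.02093     1.821   0.01594
  Δ        -0.00101 -0.002021  0.003031
  eq        0.01992     1.819   0.01897
  solve Keq expr → x = 0.00101; check Q = 1.0360e-04
Then add 0.2196 M of L.
Step 2:
                  C         L         X
  init      0.01992     2.039   0.01897
  Δ       -4.4596e-04 -8.9192e-04  0.001338
  eq        0.01947     2.038   0.02031
  solve Keq expr → x = 4.4596e-04; check Q = 1.0360e-04
Then change container volume by factor 0.8 (V_new/V_old).
Step 3:
                  C         L         X
  init      0.02434     2.547   0.02539
  Δ               0         0         0
  eq        0.02434     2.547   0.02539
  solve Keq expr → x = 0; check Q = 1.0360e-04

Direction: no net shift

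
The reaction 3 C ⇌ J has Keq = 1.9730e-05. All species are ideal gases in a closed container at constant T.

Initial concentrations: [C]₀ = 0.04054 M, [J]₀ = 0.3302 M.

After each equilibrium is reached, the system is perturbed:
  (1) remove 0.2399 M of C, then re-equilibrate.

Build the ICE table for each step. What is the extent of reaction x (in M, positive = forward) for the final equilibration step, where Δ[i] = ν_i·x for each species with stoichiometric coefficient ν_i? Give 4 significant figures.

Q₀ = 4956 vs Keq = 1.9730e-05 ⇒ Q>K, reverse
Step 1:
                  C         J
  init      0.04054    0.3302
  Δ          0.9905   -0.3302
  eq          1.031 2.1627e-05
  solve Keq expr → x = -0.3302; check Q = 1.9730e-05
Then remove 0.2399 M of C.
Step 2:
                  C         J
  init       0.7912 2.1627e-05
  Δ       3.5564e-05 -1.1855e-05
  eq         0.7912 9.7725e-06
  solve Keq expr → x = -1.1855e-05; check Q = 1.9730e-05

x = -1.1855e-05 M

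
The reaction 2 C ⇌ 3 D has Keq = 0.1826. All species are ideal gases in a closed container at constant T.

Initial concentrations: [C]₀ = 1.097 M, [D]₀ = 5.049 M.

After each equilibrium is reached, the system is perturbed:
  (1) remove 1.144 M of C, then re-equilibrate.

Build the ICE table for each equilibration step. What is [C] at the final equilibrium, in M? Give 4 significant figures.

Q₀ = 107 vs Keq = 0.1826 ⇒ Q>K, reverse
Step 1:
                  C         D
  I           1.097     5.049
  C           2.481    -3.722
  E           3.578     1.327
  solve Keq expr → x = -1.241; check Q = 0.1826
Then remove 1.144 M of C.
Step 2:
                  C         D
  I           2.434     1.327
  C          0.1691   -0.2536
  E           2.603     1.074
  solve Keq expr → x = -0.08454; check Q = 0.1826

[C]_eq = 2.603 M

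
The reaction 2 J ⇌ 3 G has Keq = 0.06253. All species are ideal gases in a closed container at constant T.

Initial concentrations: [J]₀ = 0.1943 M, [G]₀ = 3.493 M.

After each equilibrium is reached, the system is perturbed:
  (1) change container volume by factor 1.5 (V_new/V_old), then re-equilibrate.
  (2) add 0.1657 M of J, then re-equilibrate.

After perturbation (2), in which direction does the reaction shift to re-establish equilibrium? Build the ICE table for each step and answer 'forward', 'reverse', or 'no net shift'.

Q₀ = 1129 vs Keq = 0.06253 ⇒ Q>K, reverse
Step 1:
                    J           G
  init         0.1943       3.493
  Δ             1.896      -2.844
  eq             2.09      0.6489
  solve Keq expr → x = -0.948; check Q = 0.06253
Then change container volume by factor 1.5 (V_new/V_old).
Step 2:
                    J           G
  init          1.394      0.4326
  Δ          -0.03602     0.05403
  eq            1.358      0.4866
  solve Keq expr → x = 0.01801; check Q = 0.06253
Then add 0.1657 M of J.
Step 3:
                    J           G
  init          1.523      0.4866
  Δ          -0.02244     0.03366
  eq            1.501      0.5203
  solve Keq expr → x = 0.01122; check Q = 0.06253

Direction: forward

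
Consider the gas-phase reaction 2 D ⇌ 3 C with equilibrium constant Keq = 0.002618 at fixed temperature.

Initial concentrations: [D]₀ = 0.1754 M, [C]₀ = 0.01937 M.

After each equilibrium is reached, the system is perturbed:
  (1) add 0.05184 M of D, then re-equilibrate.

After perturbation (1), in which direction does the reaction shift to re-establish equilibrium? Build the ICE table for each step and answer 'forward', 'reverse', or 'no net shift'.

Direction: forward

Q₀ = 2.3623e-04 vs Keq = 0.002618 ⇒ Q<K, forward
Step 1:
                    D           C
  I            0.1754     0.01937
  C          -0.01429     0.02144
  E            0.1611     0.04081
  solve Keq expr → x = 0.007146; check Q = 0.002618
Then add 0.05184 M of D.
Step 2:
                    D           C
  I            0.2129     0.04081
  C         -0.005041    0.007562
  E            0.2079     0.04837
  solve Keq expr → x = 0.002521; check Q = 0.002618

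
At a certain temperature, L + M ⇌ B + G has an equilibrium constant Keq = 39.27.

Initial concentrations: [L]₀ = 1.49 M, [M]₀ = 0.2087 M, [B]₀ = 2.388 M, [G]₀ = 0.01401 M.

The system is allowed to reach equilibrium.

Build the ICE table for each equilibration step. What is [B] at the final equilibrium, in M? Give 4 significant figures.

Q₀ = 0.1076 vs Keq = 39.27 ⇒ Q<K, forward
Step 1:
                    L           M           B           G
  init           1.49      0.2087       2.388     0.01401
  Δ           -0.1979     -0.1979      0.1979      0.1979
  eq            1.292      0.0108       2.586      0.2119
  solve Keq expr → x = 0.1979; check Q = 39.27

[B]_eq = 2.586 M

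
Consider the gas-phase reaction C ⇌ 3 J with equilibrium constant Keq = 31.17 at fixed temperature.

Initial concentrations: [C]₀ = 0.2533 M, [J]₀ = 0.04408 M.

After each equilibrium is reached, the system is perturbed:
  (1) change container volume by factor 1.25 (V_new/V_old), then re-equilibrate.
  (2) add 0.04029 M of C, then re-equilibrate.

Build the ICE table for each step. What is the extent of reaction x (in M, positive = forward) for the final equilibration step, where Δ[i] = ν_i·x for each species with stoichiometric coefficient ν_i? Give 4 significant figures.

x = 0.03561 M

Q₀ = 3.3813e-04 vs Keq = 31.17 ⇒ Q<K, forward
Step 1:
                  C         J
  init       0.2533   0.04408
  Δ         -0.2391    0.7174
  eq        0.01417    0.7615
  solve Keq expr → x = 0.2391; check Q = 31.17
Then change container volume by factor 1.25 (V_new/V_old).
Step 2:
                  C         J
  init      0.01133    0.6092
  Δ       -0.003678   0.01104
  eq       0.007654    0.6202
  solve Keq expr → x = 0.003678; check Q = 31.17
Then add 0.04029 M of C.
Step 3:
                  C         J
  init      0.04794    0.6202
  Δ        -0.03561    0.1068
  eq        0.01233    0.7271
  solve Keq expr → x = 0.03561; check Q = 31.17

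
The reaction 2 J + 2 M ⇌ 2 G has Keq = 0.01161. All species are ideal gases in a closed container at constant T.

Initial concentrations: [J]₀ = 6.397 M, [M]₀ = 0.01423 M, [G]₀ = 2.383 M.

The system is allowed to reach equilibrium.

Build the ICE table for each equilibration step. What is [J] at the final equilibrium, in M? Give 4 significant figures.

Q₀ = 685.3 vs Keq = 0.01161 ⇒ Q>K, reverse
Step 1:
                  J         M         G
  init        6.397   0.01423     2.383
  Δ           1.296     1.296    -1.296
  eq          7.693     1.311     1.087
  solve Keq expr → x = -0.6482; check Q = 0.01161

[J]_eq = 7.693 M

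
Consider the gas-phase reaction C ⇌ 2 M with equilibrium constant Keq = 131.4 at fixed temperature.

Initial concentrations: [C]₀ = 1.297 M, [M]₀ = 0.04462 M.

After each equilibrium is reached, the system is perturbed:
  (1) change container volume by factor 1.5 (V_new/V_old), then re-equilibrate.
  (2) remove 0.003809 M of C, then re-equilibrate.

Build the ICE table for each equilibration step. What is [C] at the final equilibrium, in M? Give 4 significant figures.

Q₀ = 0.001535 vs Keq = 131.4 ⇒ Q<K, forward
Step 1:
                  C         M
  init        1.297   0.04462
  Δ          -1.248     2.496
  eq        0.04911      2.54
  solve Keq expr → x = 1.248; check Q = 131.4
Then change container volume by factor 1.5 (V_new/V_old).
Step 2:
                  C         M
  init      0.03274     1.694
  Δ        -0.01038   0.02075
  eq        0.02237     1.714
  solve Keq expr → x = 0.01038; check Q = 131.4
Then remove 0.003809 M of C.
Step 3:
                  C         M
  init      0.01856     1.714
  Δ         0.00362 -0.007241
  eq        0.02218     1.707
  solve Keq expr → x = -0.00362; check Q = 131.4

[C]_eq = 0.02218 M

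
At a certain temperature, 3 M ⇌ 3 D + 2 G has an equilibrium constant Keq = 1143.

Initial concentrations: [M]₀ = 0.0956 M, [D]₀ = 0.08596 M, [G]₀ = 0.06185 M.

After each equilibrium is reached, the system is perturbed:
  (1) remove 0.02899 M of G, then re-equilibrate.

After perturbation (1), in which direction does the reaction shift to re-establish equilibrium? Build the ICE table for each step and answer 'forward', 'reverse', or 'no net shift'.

Direction: forward

Q₀ = 0.002781 vs Keq = 1143 ⇒ Q<K, forward
Step 1:
                   M          D          G
  Initial     0.0956    0.08596    0.06185
  Change    -0.09141    0.09141    0.06094
  Equil     0.004191     0.1774     0.1228
  solve Keq expr → x = 0.03047; check Q = 1143
Then remove 0.02899 M of G.
Step 2:
                   M          D          G
  Initial   0.004191     0.1774     0.0938
  Change  -6.6457e-04 6.6457e-04 4.4305e-04
  Equil     0.003526      0.178    0.09424
  solve Keq expr → x = 2.2152e-04; check Q = 1143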